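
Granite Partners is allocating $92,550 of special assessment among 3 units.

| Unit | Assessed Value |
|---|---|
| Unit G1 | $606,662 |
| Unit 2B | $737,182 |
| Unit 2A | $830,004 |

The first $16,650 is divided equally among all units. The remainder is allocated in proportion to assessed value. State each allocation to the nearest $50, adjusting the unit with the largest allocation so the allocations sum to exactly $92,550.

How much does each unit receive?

First tranche $16,650 split equally: $5,550 each.
Remainder $75,900 by assessed value (total 2,173,848): Unit G1 21,181.63 → $21,200; Unit 2B 25,738.74 → $25,750; Unit 2A 28,979.63 → $29,000.
Rounding difference −$50 on remainder applied to Unit 2A.
Totals: Unit G1 $5,550 + $21,200 = $26,750; Unit 2B $5,550 + $25,750 = $31,300; Unit 2A $5,550 + $28,950 = $34,500.

Unit G1: $26,750; Unit 2B: $31,300; Unit 2A: $34,500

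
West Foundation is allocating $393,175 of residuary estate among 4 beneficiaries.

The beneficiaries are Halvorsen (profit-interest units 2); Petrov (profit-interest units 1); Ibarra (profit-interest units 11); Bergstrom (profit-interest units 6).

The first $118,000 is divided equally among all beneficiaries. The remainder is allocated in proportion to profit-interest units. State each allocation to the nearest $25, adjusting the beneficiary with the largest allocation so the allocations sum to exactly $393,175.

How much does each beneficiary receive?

Equal tier: $118,000 ÷ 4 = $29,500 apiece.
Remainder $275,175 by profit-interest units (total 20): Halvorsen 27,517.50 → $27,525; Petrov 13,758.75 → $13,750; Ibarra 151,346.25 → $151,350; Bergstrom 82,552.50 → $82,550.
Totals: Halvorsen $29,500 + $27,525 = $57,025; Petrov $29,500 + $13,750 = $43,250; Ibarra $29,500 + $151,350 = $180,850; Bergstrom $29,500 + $82,550 = $112,050.

Halvorsen: $57,025; Petrov: $43,250; Ibarra: $180,850; Bergstrom: $112,050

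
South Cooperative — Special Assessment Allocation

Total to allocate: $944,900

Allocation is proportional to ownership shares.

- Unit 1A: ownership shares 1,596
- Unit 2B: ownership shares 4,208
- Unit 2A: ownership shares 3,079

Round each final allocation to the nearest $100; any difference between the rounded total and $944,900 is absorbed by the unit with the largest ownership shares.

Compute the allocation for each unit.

Total ownership shares = 1,596 + 4,208 + 3,079 = 8,883.
Pro-rata amounts: Unit 1A 169,769.27; Unit 2B 447,612.20; Unit 2A 327,518.53.
After rounding ($100): Unit 1A $169,800; Unit 2B $447,600; Unit 2A $327,500. Sum = $944,900.
Rounded total matches; no reconciliation needed.

Unit 1A: $169,800 | Unit 2B: $447,600 | Unit 2A: $327,500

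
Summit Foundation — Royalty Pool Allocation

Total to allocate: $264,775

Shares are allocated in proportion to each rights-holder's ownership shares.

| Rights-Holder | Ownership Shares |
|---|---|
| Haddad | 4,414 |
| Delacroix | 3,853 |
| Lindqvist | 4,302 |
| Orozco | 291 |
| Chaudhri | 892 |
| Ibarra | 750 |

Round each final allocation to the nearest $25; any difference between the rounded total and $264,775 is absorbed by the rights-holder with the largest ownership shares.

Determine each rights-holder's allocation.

Haddad: $80,575; Delacroix: $70,350; Lindqvist: $78,550; Orozco: $5,325; Chaudhri: $16,275; Ibarra: $13,700

Sum of ownership shares: 4,414 + 3,853 + 4,302 + 291 + 892 + 750 = 14,502.
Pro-rata amounts: Haddad 80,590.05; Delacroix 70,347.41; Lindqvist 78,545.17; Orozco 5,313.03; Chaudhri 16,285.98; Ibarra 13,693.37.
Rounded to nearest $25: Haddad $80,600; Delacroix $70,350; Lindqvist $78,550; Orozco $5,325; Chaudhri $16,275; Ibarra $13,700. Sum = $264,800.
Difference $264,775 − $264,800 = −$25 applied to largest ownership shares (Haddad): Haddad becomes $80,575.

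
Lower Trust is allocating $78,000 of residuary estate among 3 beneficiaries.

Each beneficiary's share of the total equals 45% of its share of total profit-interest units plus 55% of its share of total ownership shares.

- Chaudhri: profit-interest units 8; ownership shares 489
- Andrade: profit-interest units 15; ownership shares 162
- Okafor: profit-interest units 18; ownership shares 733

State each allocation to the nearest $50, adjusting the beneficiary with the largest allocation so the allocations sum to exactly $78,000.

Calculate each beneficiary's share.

Totals — profit-interest units 41, ownership shares 1,384.
Combined weights (45% profit-interest units + 55% ownership shares): Chaudhri 0.2821; Andrade 0.2290; Okafor 0.4889.
Proportional shares: Chaudhri 22,006.37; Andrade 17,863.00; Okafor 38,130.64.
After rounding ($50): Chaudhri $22,000; Andrade $17,850; Okafor $38,150. Sum = $78,000.
No rounding difference to absorb.

Chaudhri: $22,000 | Andrade: $17,850 | Okafor: $38,150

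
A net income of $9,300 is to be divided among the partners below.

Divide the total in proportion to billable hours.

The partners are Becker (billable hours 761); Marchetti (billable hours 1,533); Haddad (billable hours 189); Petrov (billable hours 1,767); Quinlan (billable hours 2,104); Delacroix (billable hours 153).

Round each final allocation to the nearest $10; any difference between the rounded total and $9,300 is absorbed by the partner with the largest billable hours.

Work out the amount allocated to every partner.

Becker: $1,090 · Marchetti: $2,190 · Haddad: $270 · Petrov: $2,530 · Quinlan: $3,000 · Delacroix: $220

Total billable hours = 761 + 1,533 + 189 + 1,767 + 2,104 + 153 = 6,507.
Pro-rata amounts: Becker 1,087.64; Marchetti 2,191.01; Haddad 270.12; Petrov 2,525.45; Quinlan 3,007.10; Delacroix 218.67.
At nearest $10: Becker $1,090; Marchetti $2,190; Haddad $270; Petrov $2,530; Quinlan $3,010; Delacroix $220. Sum = $9,310.
Difference $9,300 − $9,310 = −$10 applied to largest billable hours (Quinlan): Quinlan becomes $3,000.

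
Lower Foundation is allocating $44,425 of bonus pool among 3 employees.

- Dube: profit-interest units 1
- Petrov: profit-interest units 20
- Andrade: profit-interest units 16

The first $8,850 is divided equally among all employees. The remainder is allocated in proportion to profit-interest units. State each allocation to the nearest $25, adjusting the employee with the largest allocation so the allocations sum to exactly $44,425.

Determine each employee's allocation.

First tranche $8,850 split equally: $2,950 each.
Remainder $35,575 by profit-interest units (total 37): Dube 961.49 → $950; Petrov 19,229.73 → $19,225; Andrade 15,383.78 → $15,375.
Rounding difference +$25 on remainder applied to Petrov.
Totals: Dube $2,950 + $950 = $3,900; Petrov $2,950 + $19,250 = $22,200; Andrade $2,950 + $15,375 = $18,325.

Dube: $3,900; Petrov: $22,200; Andrade: $18,325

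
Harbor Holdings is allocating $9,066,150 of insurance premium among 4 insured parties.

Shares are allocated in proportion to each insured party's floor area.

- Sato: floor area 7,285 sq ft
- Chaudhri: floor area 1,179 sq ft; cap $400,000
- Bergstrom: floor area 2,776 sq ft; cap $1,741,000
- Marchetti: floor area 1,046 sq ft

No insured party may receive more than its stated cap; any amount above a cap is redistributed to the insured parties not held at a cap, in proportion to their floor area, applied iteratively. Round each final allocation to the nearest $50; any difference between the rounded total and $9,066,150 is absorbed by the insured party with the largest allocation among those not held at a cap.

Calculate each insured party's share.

Sum of floor area: 12,286.
Unconstrained shares: Sato 5,375,785.67; Chaudhri 870,013.91; Bergstrom 2,048,480.58; Marchetti 771,869.84.
Held at cap: Chaudhri ($400,000), Bergstrom ($1,741,000); balance $6,925,150 reallocated over remaining floor area 8,331.
Remaining shares: Sato 6,055,661.72 → $6,055,650; Marchetti 869,488.28 → $869,500.

Sato: $6,055,650 · Chaudhri: $400,000 · Bergstrom: $1,741,000 · Marchetti: $869,500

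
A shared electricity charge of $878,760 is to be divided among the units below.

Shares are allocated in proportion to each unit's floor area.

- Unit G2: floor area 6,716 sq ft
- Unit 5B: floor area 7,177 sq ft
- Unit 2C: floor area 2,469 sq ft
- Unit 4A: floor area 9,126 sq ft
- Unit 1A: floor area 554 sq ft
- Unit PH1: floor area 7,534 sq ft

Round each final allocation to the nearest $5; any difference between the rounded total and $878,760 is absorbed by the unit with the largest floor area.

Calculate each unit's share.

Unit G2: $175,775 | Unit 5B: $187,840 | Unit 2C: $64,620 | Unit 4A: $238,845 | Unit 1A: $14,500 | Unit PH1: $197,180

Sum of floor area: 33,576.
Raw shares: Unit G2 6,716/33,576 × $878,760 = 175,772.94; Unit 5B 7,177/33,576 × $878,760 = 187,838.35; Unit 2C 2,469/33,576 × $878,760 = 64,619.32; Unit 4A 9,126/33,576 × $878,760 = 238,848.10; Unit 1A 554/33,576 × $878,760 = 14,499.44; Unit PH1 7,534/33,576 × $878,760 = 197,181.85.
Rounded to nearest $5: Unit G2 $175,775; Unit 5B $187,840; Unit 2C $64,620; Unit 4A $238,850; Unit 1A $14,500; Unit PH1 $197,180. Sum = $878,765.
Difference $878,760 − $878,765 = −$5 applied to largest floor area (Unit 4A): Unit 4A becomes $238,845.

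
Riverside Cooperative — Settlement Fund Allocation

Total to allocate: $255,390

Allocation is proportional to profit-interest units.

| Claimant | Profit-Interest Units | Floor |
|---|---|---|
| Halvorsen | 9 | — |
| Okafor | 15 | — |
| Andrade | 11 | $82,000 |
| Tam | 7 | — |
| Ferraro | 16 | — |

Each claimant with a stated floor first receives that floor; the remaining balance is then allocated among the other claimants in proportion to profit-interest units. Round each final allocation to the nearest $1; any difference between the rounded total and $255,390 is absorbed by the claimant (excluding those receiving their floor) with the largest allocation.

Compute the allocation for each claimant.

Minimums first: Andrade $82,000. Residual $173,390.
Residual split over remaining profit-interest units 47: Halvorsen 33,202.34 → $33,202; Okafor 55,337.23 → $55,337; Tam 25,824.04 → $25,824; Ferraro 59,026.38 → $59,026.
Rounding difference +$1 applied to Ferraro → $59,027.

Halvorsen: $33,202 | Okafor: $55,337 | Andrade: $82,000 | Tam: $25,824 | Ferraro: $59,027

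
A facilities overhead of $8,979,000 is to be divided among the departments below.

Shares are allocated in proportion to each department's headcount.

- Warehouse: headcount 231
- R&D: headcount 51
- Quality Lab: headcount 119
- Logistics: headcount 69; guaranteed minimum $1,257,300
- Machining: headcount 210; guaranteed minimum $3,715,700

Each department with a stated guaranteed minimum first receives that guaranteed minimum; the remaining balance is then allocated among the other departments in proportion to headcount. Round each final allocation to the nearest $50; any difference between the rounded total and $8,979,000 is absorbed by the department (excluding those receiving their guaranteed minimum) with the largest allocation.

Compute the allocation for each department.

Warehouse: $2,307,700 · R&D: $509,500 · Quality Lab: $1,188,800 · Logistics: $1,257,300 · Machining: $3,715,700

Fund the minimums — Logistics $1,257,300; Machining $3,715,700. Balance $4,006,000.
Balance split over remaining headcount 401: Warehouse 2,307,695.76 → $2,307,700; R&D 509,491.27 → $509,500; Quality Lab 1,188,812.97 → $1,188,800.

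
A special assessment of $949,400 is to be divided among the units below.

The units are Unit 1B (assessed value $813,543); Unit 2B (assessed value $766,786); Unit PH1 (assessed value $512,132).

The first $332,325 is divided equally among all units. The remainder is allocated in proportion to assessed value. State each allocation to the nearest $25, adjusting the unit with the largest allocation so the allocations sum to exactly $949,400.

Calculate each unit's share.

Unit 1B: $350,700 · Unit 2B: $336,900 · Unit PH1: $261,800

Equal tier: $332,325 ÷ 3 = $110,775 apiece.
Remainder $617,075 by assessed value (total 2,092,461): Unit 1B 239,917.04 → $239,925; Unit 2B 226,128.22 → $226,125; Unit PH1 151,029.75 → $151,025.
Totals: Unit 1B $110,775 + $239,925 = $350,700; Unit 2B $110,775 + $226,125 = $336,900; Unit PH1 $110,775 + $151,025 = $261,800.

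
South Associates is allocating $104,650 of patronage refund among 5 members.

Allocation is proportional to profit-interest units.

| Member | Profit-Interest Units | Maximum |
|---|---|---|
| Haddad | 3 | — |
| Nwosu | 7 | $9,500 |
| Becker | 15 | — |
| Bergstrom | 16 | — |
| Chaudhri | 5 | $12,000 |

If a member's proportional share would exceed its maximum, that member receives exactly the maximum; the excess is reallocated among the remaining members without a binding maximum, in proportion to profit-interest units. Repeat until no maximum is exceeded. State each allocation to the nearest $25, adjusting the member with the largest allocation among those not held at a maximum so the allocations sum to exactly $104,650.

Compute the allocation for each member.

Combined profit-interest units = 46.
Pro-rata shares before constraints: Haddad 6,825.00; Nwosu 15,925.00; Becker 34,125.00; Bergstrom 36,400.00; Chaudhri 11,375.00.
Cap binds for Nwosu ($9,500); remaining pool $95,150 reallocated over remaining profit-interest units 39.
Cap binds for Chaudhri ($12,000); remaining pool $83,150 reallocated over remaining profit-interest units 34.
Shares after redistribution: Haddad 7,336.76 → $7,325; Becker 36,683.82 → $36,675; Bergstrom 39,129.41 → $39,125.
Rounding difference +$25 applied to Bergstrom → $39,150.

Haddad: $7,325; Nwosu: $9,500; Becker: $36,675; Bergstrom: $39,150; Chaudhri: $12,000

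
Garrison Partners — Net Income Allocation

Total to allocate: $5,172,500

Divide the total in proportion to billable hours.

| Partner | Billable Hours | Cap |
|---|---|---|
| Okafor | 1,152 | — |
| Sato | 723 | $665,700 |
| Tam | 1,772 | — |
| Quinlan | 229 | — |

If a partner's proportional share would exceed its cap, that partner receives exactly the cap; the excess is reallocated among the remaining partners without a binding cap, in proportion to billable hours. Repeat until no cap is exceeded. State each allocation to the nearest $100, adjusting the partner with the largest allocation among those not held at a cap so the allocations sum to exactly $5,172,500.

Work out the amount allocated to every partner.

Billable hours total: 3,876.
Unconstrained shares: Okafor 1,537,337.46; Sato 964,839.40; Tam 2,364,723.94; Quinlan 305,599.20.
Capped: Sato ($665,700); balance $4,506,800 reallocated over remaining billable hours 3,153.
Remaining shares: Okafor 1,646,632.92 → $1,646,600; Tam 2,532,841.61 → $2,532,800; Quinlan 327,325.47 → $327,300.
Rounding difference +$100 applied to Tam → $2,532,900.

Okafor: $1,646,600 · Sato: $665,700 · Tam: $2,532,900 · Quinlan: $327,300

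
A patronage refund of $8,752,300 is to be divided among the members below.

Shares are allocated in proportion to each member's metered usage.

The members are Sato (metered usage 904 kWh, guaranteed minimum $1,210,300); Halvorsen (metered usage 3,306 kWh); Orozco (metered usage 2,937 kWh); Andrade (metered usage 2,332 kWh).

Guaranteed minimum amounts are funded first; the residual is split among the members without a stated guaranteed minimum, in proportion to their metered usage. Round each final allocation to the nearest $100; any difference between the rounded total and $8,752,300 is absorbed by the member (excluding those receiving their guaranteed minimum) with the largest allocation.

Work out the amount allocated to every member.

Sato: $1,210,300; Halvorsen: $2,907,700; Orozco: $2,583,200; Andrade: $2,051,100

Minimums first: Sato $1,210,300. Remaining pool $7,542,000.
Remaining pool split over remaining metered usage 8,575: Halvorsen 2,907,737.84 → $2,907,700; Orozco 2,583,189.97 → $2,583,200; Andrade 2,051,072.19 → $2,051,100.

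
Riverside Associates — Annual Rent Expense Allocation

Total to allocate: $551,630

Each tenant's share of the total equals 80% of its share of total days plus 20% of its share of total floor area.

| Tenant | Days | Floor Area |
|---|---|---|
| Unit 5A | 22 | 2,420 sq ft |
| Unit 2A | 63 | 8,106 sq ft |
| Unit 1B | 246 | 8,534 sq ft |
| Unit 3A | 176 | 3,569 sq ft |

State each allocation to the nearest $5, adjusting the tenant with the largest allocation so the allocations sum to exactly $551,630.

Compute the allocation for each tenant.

Unit 5A: $30,950; Unit 2A: $94,355; Unit 1B: $255,730; Unit 3A: $170,595

Days total 507; floor area total 22,629.
Combined weights (80% days + 20% floor area): Unit 5A 0.0561; Unit 2A 0.1711; Unit 1B 0.4636; Unit 3A 0.3093.
Raw shares: Unit 5A 30,947.82; Unit 2A 94,356.79; Unit 1B 255,730.71; Unit 3A 170,594.68.
Rounded to nearest $5: Unit 5A $30,950; Unit 2A $94,355; Unit 1B $255,730; Unit 3A $170,595. Sum = $551,630.
Rounded total matches; no reconciliation needed.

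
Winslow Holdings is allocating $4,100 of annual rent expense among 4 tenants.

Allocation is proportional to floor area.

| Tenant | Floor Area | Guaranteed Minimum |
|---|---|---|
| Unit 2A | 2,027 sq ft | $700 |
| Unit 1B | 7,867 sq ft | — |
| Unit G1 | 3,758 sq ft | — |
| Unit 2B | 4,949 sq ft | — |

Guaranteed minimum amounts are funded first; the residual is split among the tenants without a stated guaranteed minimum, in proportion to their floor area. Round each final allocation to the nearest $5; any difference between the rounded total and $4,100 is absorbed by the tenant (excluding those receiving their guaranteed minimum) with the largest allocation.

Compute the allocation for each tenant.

Fund the minimums — Unit 2A $700. Balance $3,400.
Balance split over remaining floor area 16,574: Unit 1B 1,613.84 → $1,615; Unit G1 770.92 → $770; Unit 2B 1,015.24 → $1,015.

Unit 2A: $700; Unit 1B: $1,615; Unit G1: $770; Unit 2B: $1,015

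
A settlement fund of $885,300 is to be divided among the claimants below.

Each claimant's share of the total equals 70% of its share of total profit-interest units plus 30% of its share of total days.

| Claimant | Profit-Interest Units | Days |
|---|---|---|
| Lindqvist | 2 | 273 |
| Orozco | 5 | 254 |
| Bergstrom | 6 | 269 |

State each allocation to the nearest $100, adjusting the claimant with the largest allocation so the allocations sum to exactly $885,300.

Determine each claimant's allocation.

Lindqvist: $186,400 | Orozco: $323,100 | Bergstrom: $375,800

Totals — profit-interest units 13, days 796.
Combined weights (70% profit-interest units + 30% days): Lindqvist 0.2106; Orozco 0.3650; Bergstrom 0.4245.
Pro-rata amounts: Lindqvist 186,428.03; Orozco 323,098.57; Bergstrom 375,773.40.
At nearest $100: Lindqvist $186,400; Orozco $323,100; Bergstrom $375,800. Sum = $885,300.
No rounding difference to absorb.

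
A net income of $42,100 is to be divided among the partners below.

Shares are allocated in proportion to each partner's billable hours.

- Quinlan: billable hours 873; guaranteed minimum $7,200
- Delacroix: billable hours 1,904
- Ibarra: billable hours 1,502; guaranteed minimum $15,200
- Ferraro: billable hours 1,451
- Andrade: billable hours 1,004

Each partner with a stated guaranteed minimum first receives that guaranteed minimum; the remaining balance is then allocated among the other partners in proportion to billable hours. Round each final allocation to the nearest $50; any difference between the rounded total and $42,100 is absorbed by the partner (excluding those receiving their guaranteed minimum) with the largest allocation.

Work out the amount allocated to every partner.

Quinlan: $7,200 | Delacroix: $8,600 | Ibarra: $15,200 | Ferraro: $6,550 | Andrade: $4,550

Minimums first: Quinlan $7,200; Ibarra $15,200. Balance $19,700.
Balance split over remaining billable hours 4,359: Delacroix 8,604.91 → $8,600; Ferraro 6,557.63 → $6,550; Andrade 4,537.46 → $4,550.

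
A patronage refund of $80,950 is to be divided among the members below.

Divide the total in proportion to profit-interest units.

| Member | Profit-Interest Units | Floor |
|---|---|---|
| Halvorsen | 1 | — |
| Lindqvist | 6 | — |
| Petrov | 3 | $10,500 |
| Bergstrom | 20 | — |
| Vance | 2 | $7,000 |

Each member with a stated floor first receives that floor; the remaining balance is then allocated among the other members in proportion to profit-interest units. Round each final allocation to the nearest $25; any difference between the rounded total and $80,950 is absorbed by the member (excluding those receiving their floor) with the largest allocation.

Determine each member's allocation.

Halvorsen: $2,350 · Lindqvist: $14,100 · Petrov: $10,500 · Bergstrom: $47,000 · Vance: $7,000

Minimums first: Petrov $10,500; Vance $7,000. Residual $63,450.
Residual split over remaining profit-interest units 27: Halvorsen 2,350.00 → $2,350; Lindqvist 14,100.00 → $14,100; Bergstrom 47,000.00 → $47,000.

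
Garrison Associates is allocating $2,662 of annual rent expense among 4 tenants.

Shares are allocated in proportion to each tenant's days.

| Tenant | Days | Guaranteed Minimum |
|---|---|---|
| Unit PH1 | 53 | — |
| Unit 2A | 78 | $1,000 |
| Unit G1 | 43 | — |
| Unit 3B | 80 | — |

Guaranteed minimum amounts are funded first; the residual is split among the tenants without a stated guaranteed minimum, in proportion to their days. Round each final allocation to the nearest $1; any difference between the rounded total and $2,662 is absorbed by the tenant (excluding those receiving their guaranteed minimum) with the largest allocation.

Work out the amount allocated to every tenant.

Unit PH1: $500 | Unit 2A: $1,000 | Unit G1: $406 | Unit 3B: $756

Guaranteed amounts: Unit 2A $1,000. Residual $1,662.
Residual split over remaining days 176: Unit PH1 500.49 → $500; Unit G1 406.06 → $406; Unit 3B 755.45 → $755.
Rounding difference +$1 applied to Unit 3B → $756.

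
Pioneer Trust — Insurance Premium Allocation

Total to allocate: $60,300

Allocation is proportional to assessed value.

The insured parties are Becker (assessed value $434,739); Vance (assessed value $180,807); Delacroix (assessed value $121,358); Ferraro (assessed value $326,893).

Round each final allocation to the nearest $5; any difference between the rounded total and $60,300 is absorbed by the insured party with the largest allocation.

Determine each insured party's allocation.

Assessed value total: 1,063,797.
Raw shares: Becker 434,739/1,063,797 × $60,300 = 24,642.64; Vance 180,807/1,063,797 × $60,300 = 10,248.82; Delacroix 121,358/1,063,797 × $60,300 = 6,879.03; Ferraro 326,893/1,063,797 × $60,300 = 18,529.52.
At nearest $5: Becker $24,645; Vance $10,250; Delacroix $6,880; Ferraro $18,530. Sum = $60,305.
Difference $60,300 − $60,305 = −$5 applied to largest allocation (Becker): Becker becomes $24,640.

Becker: $24,640 | Vance: $10,250 | Delacroix: $6,880 | Ferraro: $18,530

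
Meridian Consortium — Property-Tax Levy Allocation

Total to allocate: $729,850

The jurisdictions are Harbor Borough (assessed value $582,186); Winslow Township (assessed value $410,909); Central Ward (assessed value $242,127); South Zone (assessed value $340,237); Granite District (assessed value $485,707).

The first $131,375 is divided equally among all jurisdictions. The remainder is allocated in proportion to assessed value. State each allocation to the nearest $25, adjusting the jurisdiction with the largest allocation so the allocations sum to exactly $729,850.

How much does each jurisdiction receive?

Harbor Borough: $195,325 · Winslow Township: $145,575 · Central Ward: $96,575 · South Zone: $125,075 · Granite District: $167,300

$131,375 shared equally gives $26,275 per jurisdiction.
Remainder $598,475 by assessed value (total 2,061,166): Harbor Borough 169,042.07 → $169,050; Winslow Township 119,310.51 → $119,300; Central Ward 70,303.39 → $70,300; South Zone 98,790.36 → $98,800; Granite District 141,028.67 → $141,025.
Totals: Harbor Borough $26,275 + $169,050 = $195,325; Winslow Township $26,275 + $119,300 = $145,575; Central Ward $26,275 + $70,300 = $96,575; South Zone $26,275 + $98,800 = $125,075; Granite District $26,275 + $141,025 = $167,300.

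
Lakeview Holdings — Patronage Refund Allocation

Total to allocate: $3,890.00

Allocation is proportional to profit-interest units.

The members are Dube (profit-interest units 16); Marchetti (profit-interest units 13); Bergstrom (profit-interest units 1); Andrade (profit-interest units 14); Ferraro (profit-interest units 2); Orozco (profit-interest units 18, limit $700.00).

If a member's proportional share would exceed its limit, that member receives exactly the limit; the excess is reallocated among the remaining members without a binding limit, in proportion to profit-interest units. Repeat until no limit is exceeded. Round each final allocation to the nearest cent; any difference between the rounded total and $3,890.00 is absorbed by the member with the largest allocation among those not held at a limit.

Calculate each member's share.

Sum of profit-interest units: 64.
Pro-rata shares before constraints: Dube 972.5000; Marchetti 790.1562; Bergstrom 60.7812; Andrade 850.9375; Ferraro 121.5625; Orozco 1,094.0625.
Held at cap: Orozco ($700.00); residual $3,190.00 reallocated over remaining profit-interest units 46.
Redistributed shares: Dube 1,109.5652 → $1,109.57; Marchetti 901.5217 → $901.52; Bergstrom 69.3478 → $69.35; Andrade 970.8696 → $970.87; Ferraro 138.6957 → $138.70.
Rounding difference −$0.01 applied to Dube → $1,109.56.

Dube: $1,109.56 · Marchetti: $901.52 · Bergstrom: $69.35 · Andrade: $970.87 · Ferraro: $138.70 · Orozco: $700.00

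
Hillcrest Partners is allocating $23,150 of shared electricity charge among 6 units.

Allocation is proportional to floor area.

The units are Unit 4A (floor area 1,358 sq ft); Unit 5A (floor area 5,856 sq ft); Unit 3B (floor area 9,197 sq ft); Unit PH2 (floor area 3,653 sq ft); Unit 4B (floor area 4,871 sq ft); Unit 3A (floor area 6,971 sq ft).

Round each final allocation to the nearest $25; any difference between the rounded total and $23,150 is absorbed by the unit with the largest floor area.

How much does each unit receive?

Unit 4A: $975 | Unit 5A: $4,250 | Unit 3B: $6,700 | Unit PH2: $2,650 | Unit 4B: $3,525 | Unit 3A: $5,050

Total floor area = 31,906.
Raw shares: Unit 4A 1,358/31,906 × $23,150 = 985.32; Unit 5A 5,856/31,906 × $23,150 = 4,248.93; Unit 3B 9,197/31,906 × $23,150 = 6,673.06; Unit PH2 3,653/31,906 × $23,150 = 2,650.50; Unit 4B 4,871/31,906 × $23,150 = 3,534.25; Unit 3A 6,971/31,906 × $23,150 = 5,057.94.
After rounding ($25): Unit 4A $975; Unit 5A $4,250; Unit 3B $6,675; Unit PH2 $2,650; Unit 4B $3,525; Unit 3A $5,050. Sum = $23,125.
Difference $23,150 − $23,125 = +$25 applied to largest floor area (Unit 3B): Unit 3B becomes $6,700.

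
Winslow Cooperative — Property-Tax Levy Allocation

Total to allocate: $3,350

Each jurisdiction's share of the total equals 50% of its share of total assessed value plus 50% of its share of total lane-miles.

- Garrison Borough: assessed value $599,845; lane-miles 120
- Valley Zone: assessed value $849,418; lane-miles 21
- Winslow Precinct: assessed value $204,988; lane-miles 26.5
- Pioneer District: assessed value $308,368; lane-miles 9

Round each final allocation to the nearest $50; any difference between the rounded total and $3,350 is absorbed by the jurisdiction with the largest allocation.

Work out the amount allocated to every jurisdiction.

Garrison Borough: $1,650 | Valley Zone: $900 | Winslow Precinct: $450 | Pioneer District: $350

Assessed value total 1,962,619; lane-miles total 176.5.
Composite weights (50% assessed value + 50% lane-miles): Garrison Borough 0.4928; Valley Zone 0.2759; Winslow Precinct 0.1273; Pioneer District 0.1041.
Raw shares: Garrison Borough 1,650.75; Valley Zone 924.23; Winslow Precinct 426.43; Pioneer District 348.59.
Rounded to nearest $50: Garrison Borough $1,650; Valley Zone $900; Winslow Precinct $450; Pioneer District $350. Sum = $3,350.
Rounded total matches; no reconciliation needed.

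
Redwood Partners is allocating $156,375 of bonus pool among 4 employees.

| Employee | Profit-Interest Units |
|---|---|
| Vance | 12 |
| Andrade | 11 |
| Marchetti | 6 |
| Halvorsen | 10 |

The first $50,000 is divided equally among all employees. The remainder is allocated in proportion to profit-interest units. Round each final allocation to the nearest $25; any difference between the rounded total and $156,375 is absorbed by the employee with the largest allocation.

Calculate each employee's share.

$50,000 shared equally gives $12,500 per employee.
Remainder $106,375 by profit-interest units (total 39): Vance 32,730.77 → $32,725; Andrade 30,003.21 → $30,000; Marchetti 16,365.38 → $16,375; Halvorsen 27,275.64 → $27,275.
Totals: Vance $12,500 + $32,725 = $45,225; Andrade $12,500 + $30,000 = $42,500; Marchetti $12,500 + $16,375 = $28,875; Halvorsen $12,500 + $27,275 = $39,775.

Vance: $45,225 | Andrade: $42,500 | Marchetti: $28,875 | Halvorsen: $39,775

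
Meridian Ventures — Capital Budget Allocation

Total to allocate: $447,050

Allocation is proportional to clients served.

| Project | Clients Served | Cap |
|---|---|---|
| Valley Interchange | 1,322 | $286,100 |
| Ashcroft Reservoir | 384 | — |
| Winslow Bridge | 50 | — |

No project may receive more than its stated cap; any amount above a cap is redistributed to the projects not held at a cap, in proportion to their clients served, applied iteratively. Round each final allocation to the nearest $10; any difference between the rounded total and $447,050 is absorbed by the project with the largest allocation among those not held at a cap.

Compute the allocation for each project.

Valley Interchange: $286,100 | Ashcroft Reservoir: $142,410 | Winslow Bridge: $18,540

Clients served total: 1,756.
Proportional shares (ignoring caps): Valley Interchange 336,560.42; Ashcroft Reservoir 97,760.36; Winslow Bridge 12,729.21.
Held at cap: Valley Interchange ($286,100); residual $160,950 reallocated over remaining clients served 434.
Redistributed shares: Ashcroft Reservoir 142,407.37 → $142,410; Winslow Bridge 18,542.63 → $18,540.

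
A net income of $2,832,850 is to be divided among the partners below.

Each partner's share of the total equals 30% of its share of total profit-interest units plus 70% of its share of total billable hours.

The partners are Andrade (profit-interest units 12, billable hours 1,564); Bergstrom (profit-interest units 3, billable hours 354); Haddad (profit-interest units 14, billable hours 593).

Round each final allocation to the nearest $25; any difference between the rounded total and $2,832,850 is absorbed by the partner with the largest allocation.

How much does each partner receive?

Totals — profit-interest units 29, billable hours 2,511.
Blended shares (30% profit-interest units + 70% billable hours): Andrade 0.5601; Bergstrom 0.1297; Haddad 0.3101.
Raw shares: Andrade 1,586,791.25; Bergstrom 367,478.05; Haddad 878,580.70.
After rounding ($25): Andrade $1,586,800; Bergstrom $367,475; Haddad $878,575. Sum = $2,832,850.
No rounding difference to absorb.

Andrade: $1,586,800 | Bergstrom: $367,475 | Haddad: $878,575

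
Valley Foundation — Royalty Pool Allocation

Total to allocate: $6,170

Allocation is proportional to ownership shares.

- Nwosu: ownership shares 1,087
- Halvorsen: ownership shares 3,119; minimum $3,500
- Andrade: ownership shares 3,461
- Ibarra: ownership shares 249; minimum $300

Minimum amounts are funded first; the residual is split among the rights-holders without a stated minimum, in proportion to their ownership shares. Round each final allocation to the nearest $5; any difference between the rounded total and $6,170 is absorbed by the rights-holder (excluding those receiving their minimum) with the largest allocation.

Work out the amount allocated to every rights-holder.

Fund the minimums — Halvorsen $3,500; Ibarra $300. Residual $2,370.
Residual split over remaining ownership shares 4,548: Nwosu 566.44 → $565; Andrade 1,803.56 → $1,805.

Nwosu: $565; Halvorsen: $3,500; Andrade: $1,805; Ibarra: $300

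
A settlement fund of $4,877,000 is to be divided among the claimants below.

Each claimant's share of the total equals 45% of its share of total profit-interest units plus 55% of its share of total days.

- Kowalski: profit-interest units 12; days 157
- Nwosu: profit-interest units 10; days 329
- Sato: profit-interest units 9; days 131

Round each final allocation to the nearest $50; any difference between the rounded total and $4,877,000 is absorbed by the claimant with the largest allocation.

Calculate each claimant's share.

Kowalski: $1,532,100 · Nwosu: $2,138,250 · Sato: $1,206,650

Profit-interest units total 31; days total 617.
Combined weights (45% profit-interest units + 55% days): Kowalski 0.3141; Nwosu 0.4384; Sato 0.2474.
Pro-rata amounts: Kowalski 1,532,084.80; Nwosu 2,138,248.45; Sato 1,206,666.74.
Rounded to nearest $50: Kowalski $1,532,100; Nwosu $2,138,250; Sato $1,206,650. Sum = $4,877,000.
Rounded total matches; no reconciliation needed.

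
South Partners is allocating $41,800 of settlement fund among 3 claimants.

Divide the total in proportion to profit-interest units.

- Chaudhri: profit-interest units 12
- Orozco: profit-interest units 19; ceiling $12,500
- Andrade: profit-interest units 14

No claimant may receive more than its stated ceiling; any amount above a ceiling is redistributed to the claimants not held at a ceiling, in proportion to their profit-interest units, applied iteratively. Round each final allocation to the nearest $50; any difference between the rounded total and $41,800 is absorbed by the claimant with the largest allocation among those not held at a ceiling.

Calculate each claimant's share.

Chaudhri: $13,500; Orozco: $12,500; Andrade: $15,800

Total profit-interest units = 45.
Proportional shares (ignoring caps): Chaudhri 11,146.67; Orozco 17,648.89; Andrade 13,004.44.
Capped: Orozco ($12,500); remaining pool $29,300 reallocated over remaining profit-interest units 26.
Remaining shares: Chaudhri 13,523.08 → $13,500; Andrade 15,776.92 → $15,800.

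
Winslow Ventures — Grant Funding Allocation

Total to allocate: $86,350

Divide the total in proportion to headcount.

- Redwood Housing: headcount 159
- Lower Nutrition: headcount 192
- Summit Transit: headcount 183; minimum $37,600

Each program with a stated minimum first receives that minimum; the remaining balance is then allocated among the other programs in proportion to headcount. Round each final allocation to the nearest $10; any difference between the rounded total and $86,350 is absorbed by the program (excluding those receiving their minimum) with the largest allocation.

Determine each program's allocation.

Redwood Housing: $22,080; Lower Nutrition: $26,670; Summit Transit: $37,600

Fund the minimums — Summit Transit $37,600. Residual $48,750.
Residual split over remaining headcount 351: Redwood Housing 22,083.33 → $22,080; Lower Nutrition 26,666.67 → $26,670.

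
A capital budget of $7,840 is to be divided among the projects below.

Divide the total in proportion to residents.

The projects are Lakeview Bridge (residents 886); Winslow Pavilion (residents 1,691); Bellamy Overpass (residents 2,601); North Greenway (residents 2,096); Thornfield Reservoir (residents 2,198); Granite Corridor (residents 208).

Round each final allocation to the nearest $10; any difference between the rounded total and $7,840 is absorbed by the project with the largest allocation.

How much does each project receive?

Lakeview Bridge: $720; Winslow Pavilion: $1,370; Bellamy Overpass: $2,100; North Greenway: $1,700; Thornfield Reservoir: $1,780; Granite Corridor: $170

Total residents = 9,680.
Unrounded shares: Lakeview Bridge 886/9,680 × $7,840 = 717.59; Winslow Pavilion 1,691/9,680 × $7,840 = 1,369.57; Bellamy Overpass 2,601/9,680 × $7,840 = 2,106.60; North Greenway 2,096/9,680 × $7,840 = 1,697.59; Thornfield Reservoir 2,198/9,680 × $7,840 = 1,780.20; Granite Corridor 208/9,680 × $7,840 = 168.46.
After rounding ($10): Lakeview Bridge $720; Winslow Pavilion $1,370; Bellamy Overpass $2,110; North Greenway $1,700; Thornfield Reservoir $1,780; Granite Corridor $170. Sum = $7,850.
Difference $7,840 − $7,850 = −$10 applied to largest allocation (Bellamy Overpass): Bellamy Overpass becomes $2,100.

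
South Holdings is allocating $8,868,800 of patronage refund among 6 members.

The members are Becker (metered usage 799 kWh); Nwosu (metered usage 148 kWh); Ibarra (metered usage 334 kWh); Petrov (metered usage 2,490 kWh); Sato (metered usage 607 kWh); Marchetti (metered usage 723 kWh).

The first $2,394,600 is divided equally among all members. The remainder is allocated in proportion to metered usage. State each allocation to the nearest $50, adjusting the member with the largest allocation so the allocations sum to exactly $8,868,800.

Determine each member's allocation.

Becker: $1,413,200 · Nwosu: $586,950 · Ibarra: $823,000 · Petrov: $3,559,400 · Sato: $1,169,500 · Marchetti: $1,316,750

Equal tier: $2,394,600 ÷ 6 = $399,100 apiece.
Remainder $6,474,200 by metered usage (total 5,101): Becker 1,014,092.49 → $1,014,100; Nwosu 187,841.91 → $187,850; Ibarra 423,913.51 → $423,900; Petrov 3,160,313.27 → $3,160,300; Sato 770,405.69 → $770,400; Marchetti 917,633.13 → $917,650.
Totals: Becker $399,100 + $1,014,100 = $1,413,200; Nwosu $399,100 + $187,850 = $586,950; Ibarra $399,100 + $423,900 = $823,000; Petrov $399,100 + $3,160,300 = $3,559,400; Sato $399,100 + $770,400 = $1,169,500; Marchetti $399,100 + $917,650 = $1,316,750.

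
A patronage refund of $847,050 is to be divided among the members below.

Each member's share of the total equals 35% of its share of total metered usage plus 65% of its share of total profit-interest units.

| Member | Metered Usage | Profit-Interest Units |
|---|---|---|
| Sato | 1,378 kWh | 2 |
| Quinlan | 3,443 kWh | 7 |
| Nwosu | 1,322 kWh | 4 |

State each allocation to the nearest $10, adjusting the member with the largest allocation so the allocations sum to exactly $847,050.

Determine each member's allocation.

Totals — metered usage 6,143, profit-interest units 13.
Blended shares (35% metered usage + 65% profit-interest units): Sato 0.1785; Quinlan 0.5462; Nwosu 0.2753.
Raw shares: Sato 151,208.70; Quinlan 462,630.22; Nwosu 233,211.08.
At nearest $10: Sato $151,210; Quinlan $462,630; Nwosu $233,210. Sum = $847,050.
Sum already equals the total — no adjustment.

Sato: $151,210; Quinlan: $462,630; Nwosu: $233,210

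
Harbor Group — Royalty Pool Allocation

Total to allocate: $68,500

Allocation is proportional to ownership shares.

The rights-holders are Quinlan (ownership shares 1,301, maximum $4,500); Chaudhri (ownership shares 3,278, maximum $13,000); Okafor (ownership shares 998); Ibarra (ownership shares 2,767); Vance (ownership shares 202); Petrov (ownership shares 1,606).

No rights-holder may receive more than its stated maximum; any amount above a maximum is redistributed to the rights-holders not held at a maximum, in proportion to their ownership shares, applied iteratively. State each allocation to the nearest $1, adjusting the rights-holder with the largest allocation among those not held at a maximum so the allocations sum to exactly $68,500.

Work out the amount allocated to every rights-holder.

Combined ownership shares = 10,152.
Pro-rata shares before constraints: Quinlan 8,778.42; Chaudhri 22,118.10; Okafor 6,733.94; Ibarra 18,670.16; Vance 1,362.98; Petrov 10,836.39.
Held at cap: Quinlan ($4,500), Chaudhri ($13,000); residual $51,000 reallocated over remaining ownership shares 5,573.
Redistributed shares: Okafor 9,132.96 → $9,133; Ibarra 25,321.55 → $25,322; Vance 1,848.56 → $1,849; Petrov 14,696.93 → $14,697.
Rounding difference −$1 applied to Ibarra → $25,321.

Quinlan: $4,500 | Chaudhri: $13,000 | Okafor: $9,133 | Ibarra: $25,321 | Vance: $1,849 | Petrov: $14,697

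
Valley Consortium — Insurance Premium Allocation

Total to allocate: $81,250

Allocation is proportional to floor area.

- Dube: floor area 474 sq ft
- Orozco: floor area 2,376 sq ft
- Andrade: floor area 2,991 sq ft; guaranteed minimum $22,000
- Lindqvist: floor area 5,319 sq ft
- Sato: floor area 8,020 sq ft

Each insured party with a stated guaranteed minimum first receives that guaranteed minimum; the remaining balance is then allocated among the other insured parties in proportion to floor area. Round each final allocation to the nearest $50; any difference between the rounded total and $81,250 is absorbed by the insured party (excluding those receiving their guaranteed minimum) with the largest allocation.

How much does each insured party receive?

Dube: $1,750 · Orozco: $8,700 · Andrade: $22,000 · Lindqvist: $19,450 · Sato: $29,350

Minimums first: Andrade $22,000. Residual $59,250.
Residual split over remaining floor area 16,189: Dube 1,734.79 → $1,750; Orozco 8,695.90 → $8,700; Lindqvist 19,466.97 → $19,450; Sato 29,352.34 → $29,350.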